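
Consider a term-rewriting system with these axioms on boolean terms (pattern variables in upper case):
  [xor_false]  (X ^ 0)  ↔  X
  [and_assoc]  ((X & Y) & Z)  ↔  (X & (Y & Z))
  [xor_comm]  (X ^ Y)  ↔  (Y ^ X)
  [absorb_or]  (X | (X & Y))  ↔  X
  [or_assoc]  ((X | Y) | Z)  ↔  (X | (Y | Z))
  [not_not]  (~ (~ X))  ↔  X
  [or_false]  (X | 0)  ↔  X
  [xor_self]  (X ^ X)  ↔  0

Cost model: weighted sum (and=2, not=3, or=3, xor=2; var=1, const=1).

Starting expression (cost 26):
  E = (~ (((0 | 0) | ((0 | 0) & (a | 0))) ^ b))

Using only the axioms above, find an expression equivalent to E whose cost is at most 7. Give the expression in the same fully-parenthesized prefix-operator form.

1. [or_false →] (a | 0)  →  a;  E = (~ (((0 | 0) | ((0 | 0) & a)) ^ b))
2. [absorb_or →] ((0 | 0) | ((0 | 0) & a))  →  (0 | 0);  E = (~ ((0 | 0) ^ b))
3. [or_false →] (0 | 0)  →  0;  cost 7 ≤ 7, done

(~ (0 ^ b))   [cost 7]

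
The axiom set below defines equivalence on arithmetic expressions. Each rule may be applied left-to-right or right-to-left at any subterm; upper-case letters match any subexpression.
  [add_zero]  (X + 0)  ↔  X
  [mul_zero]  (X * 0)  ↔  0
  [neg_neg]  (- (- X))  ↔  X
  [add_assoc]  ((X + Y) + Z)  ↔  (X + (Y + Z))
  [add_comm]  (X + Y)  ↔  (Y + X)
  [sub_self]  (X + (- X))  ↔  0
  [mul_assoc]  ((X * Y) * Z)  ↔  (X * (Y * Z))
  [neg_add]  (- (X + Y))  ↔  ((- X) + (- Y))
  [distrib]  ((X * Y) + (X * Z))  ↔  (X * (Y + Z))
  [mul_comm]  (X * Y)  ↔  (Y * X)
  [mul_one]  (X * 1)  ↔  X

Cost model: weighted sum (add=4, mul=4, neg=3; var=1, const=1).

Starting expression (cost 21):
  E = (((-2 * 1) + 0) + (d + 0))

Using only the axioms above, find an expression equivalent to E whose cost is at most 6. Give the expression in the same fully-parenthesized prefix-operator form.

1. [add_zero →] ((-2 * 1) + 0)  →  (-2 * 1);  E = ((-2 * 1) + (d + 0))
2. [mul_one →] (-2 * 1)  →  -2;  E = (-2 + (d + 0))
3. [add_zero →] (d + 0)  →  d;  cost 6 ≤ 6, done

(-2 + d)   [cost 6]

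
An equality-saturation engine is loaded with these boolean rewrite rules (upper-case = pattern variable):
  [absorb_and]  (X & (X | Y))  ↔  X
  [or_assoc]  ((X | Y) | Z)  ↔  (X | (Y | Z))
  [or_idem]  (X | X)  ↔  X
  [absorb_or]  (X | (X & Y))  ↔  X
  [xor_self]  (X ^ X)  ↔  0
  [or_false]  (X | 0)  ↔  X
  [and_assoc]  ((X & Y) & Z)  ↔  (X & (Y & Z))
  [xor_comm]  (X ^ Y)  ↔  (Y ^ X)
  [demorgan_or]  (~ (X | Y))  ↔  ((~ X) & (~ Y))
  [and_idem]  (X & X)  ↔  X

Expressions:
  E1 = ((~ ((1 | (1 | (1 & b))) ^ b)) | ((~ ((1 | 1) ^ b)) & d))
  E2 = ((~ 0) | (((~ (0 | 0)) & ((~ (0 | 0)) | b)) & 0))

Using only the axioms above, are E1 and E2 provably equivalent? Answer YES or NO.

The axioms are sound identities: if E1 ↔* E2 then E1 and E2 evaluate identically under any assignment.
Under b=0, d=0: E1 evaluates to 0, E2 to 1. Distinct ⇒ no rewrite sequence connects them.

NO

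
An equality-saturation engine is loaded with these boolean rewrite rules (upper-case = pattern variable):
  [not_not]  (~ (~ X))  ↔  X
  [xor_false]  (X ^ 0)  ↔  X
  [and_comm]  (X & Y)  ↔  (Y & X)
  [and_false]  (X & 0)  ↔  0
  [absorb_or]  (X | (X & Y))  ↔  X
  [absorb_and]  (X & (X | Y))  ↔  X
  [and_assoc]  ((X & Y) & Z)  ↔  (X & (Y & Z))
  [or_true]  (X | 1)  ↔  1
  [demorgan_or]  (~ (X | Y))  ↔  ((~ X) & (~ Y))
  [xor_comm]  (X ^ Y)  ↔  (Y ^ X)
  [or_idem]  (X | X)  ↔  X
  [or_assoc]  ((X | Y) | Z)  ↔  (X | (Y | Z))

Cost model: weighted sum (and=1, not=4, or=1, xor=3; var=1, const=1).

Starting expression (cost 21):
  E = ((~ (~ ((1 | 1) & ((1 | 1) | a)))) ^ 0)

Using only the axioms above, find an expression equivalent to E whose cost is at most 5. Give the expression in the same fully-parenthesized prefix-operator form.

step 1: absorb_and (→) rewrites ((1 | 1) & ((1 | 1) | a)) into (1 | 1), now ((~ (~ (1 | 1))) ^ 0)
step 2: not_not (→) rewrites (~ (~ (1 | 1))) into (1 | 1), now ((1 | 1) ^ 0)
step 3: or_true (→) rewrites (1 | 1) into 1, reaching cost 5 (bound 5)

(1 ^ 0)   [cost 5]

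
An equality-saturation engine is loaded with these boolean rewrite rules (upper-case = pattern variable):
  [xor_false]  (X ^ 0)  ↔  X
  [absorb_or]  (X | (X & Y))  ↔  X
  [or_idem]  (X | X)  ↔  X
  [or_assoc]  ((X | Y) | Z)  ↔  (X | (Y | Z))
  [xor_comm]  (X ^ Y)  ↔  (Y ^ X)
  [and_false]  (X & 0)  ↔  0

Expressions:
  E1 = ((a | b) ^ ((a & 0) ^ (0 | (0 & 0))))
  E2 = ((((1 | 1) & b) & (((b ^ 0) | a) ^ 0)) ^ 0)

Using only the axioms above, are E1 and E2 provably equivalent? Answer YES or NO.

NO

The axioms are sound identities: if E1 ↔* E2 then E1 and E2 evaluate identically under any assignment.
Under a=1, b=0: E1 evaluates to 1, E2 to 0. Distinct ⇒ no rewrite sequence connects them.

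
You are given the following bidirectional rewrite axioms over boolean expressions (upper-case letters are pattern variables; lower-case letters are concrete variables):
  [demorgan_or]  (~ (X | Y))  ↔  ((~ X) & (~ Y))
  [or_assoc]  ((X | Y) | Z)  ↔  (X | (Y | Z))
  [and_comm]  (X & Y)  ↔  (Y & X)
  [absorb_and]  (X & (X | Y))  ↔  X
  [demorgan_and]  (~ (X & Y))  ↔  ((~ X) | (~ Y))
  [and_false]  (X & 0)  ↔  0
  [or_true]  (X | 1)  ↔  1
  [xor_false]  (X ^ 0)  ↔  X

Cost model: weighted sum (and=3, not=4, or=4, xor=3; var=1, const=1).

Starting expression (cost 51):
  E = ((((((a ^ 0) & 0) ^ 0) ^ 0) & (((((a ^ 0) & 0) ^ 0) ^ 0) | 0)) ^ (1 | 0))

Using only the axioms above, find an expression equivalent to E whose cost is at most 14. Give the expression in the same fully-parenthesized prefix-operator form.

step 1: absorb_and (→) rewrites (((((a ^ 0) & 0) ^ 0) ^ 0) & (((((a ^ 0) & 0) ^ 0) ^ 0) | 0)) into ((((a ^ 0) & 0) ^ 0) ^ 0), now (((((a ^ 0) & 0) ^ 0) ^ 0) ^ (1 | 0))
step 2: xor_false (→) rewrites (a ^ 0) into a, now ((((a & 0) ^ 0) ^ 0) ^ (1 | 0))
step 3: xor_false (→) rewrites ((a & 0) ^ 0) into (a & 0), now (((a & 0) ^ 0) ^ (1 | 0))
step 4: xor_false (→) rewrites ((a & 0) ^ 0) into (a & 0), reaching cost 14 (bound 14)

((a & 0) ^ (1 | 0))   [cost 14]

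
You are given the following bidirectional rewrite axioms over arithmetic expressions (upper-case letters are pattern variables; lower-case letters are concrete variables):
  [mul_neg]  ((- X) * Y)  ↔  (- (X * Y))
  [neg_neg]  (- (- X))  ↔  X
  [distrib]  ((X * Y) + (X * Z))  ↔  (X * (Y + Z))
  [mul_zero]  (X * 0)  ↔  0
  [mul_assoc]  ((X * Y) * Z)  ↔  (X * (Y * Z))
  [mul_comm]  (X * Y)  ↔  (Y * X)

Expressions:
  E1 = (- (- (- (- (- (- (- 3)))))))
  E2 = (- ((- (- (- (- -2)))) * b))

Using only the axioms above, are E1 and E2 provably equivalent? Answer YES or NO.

NO

All listed rules preserve value, hence provable equivalence implies equal values everywhere; look for a separating assignment.
b=0 gives E1 ↦ -3, E2 ↦ 0; values differ ⇒ not provably equivalent.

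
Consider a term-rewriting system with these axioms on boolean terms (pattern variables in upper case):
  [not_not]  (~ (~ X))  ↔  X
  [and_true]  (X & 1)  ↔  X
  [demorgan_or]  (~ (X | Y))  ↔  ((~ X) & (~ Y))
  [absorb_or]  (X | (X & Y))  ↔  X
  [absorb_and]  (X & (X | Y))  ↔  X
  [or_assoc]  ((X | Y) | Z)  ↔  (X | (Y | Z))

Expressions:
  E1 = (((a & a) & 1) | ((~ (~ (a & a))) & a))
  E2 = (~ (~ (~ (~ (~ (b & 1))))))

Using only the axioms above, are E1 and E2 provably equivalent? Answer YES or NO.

NO

Every axiom is a valid identity, so a rewrite proof would force E1 and E2 to agree under every assignment.
At a=0, b=0: E1 = 0 but E2 = 1; they differ, so no derivation exists.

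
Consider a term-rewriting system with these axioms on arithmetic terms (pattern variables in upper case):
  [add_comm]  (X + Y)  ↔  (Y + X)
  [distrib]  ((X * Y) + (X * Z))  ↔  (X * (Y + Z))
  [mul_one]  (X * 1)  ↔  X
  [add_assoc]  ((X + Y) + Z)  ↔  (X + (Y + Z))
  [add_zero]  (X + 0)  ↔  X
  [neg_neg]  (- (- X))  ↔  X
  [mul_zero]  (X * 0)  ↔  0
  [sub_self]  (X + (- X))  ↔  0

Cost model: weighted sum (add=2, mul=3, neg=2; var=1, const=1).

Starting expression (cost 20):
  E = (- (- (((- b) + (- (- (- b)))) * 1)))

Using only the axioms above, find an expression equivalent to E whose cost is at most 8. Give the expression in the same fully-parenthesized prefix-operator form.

((- b) + (- b))   [cost 8]

1. [neg_neg →] (- (- (((- b) + (- (- (- b)))) * 1)))  →  (((- b) + (- (- (- b)))) * 1)
2. [mul_one →] (((- b) + (- (- (- b)))) * 1)  →  ((- b) + (- (- (- b))))
3. [neg_neg →] (- (- (- b)))  →  (- b);  cost 8 ≤ 8, done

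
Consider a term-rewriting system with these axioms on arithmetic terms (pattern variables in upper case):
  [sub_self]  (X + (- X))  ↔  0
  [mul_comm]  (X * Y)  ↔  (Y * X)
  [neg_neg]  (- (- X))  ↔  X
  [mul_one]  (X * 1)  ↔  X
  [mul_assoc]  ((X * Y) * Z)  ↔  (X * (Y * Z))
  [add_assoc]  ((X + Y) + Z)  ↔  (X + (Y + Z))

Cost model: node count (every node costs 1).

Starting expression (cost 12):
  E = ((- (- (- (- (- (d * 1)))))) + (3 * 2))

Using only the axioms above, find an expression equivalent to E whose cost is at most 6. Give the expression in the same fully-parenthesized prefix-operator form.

((- d) + (3 * 2))   [cost 6]

(1) (- (- (- (d * 1))))  =[neg_neg →]=  (- (d * 1))    ⊢ ((- (- (- (d * 1)))) + (3 * 2))
(2) (- (- (d * 1)))  =[neg_neg →]=  (d * 1)    ⊢ ((- (d * 1)) + (3 * 2))
(3) (d * 1)  =[mul_one →]=  d    ⊢ cost 6, within 6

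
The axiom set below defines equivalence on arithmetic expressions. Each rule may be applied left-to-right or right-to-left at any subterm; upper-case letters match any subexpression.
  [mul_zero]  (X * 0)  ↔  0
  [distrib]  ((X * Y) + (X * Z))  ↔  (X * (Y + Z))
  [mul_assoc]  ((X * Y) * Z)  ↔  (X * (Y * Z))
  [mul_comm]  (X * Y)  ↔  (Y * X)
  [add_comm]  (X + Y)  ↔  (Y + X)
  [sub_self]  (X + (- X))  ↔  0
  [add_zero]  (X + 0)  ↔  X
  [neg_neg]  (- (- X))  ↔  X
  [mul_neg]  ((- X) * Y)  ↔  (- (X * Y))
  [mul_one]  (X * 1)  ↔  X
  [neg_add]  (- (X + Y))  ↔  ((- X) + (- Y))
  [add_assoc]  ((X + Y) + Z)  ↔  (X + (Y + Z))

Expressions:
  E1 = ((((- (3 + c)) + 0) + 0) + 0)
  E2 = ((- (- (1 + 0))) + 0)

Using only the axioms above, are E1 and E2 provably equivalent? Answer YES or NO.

NO

Every axiom is a valid identity, so a rewrite proof would force E1 and E2 to agree under every assignment.
At c=0: E1 = -3 but E2 = 1; they differ, so no derivation exists.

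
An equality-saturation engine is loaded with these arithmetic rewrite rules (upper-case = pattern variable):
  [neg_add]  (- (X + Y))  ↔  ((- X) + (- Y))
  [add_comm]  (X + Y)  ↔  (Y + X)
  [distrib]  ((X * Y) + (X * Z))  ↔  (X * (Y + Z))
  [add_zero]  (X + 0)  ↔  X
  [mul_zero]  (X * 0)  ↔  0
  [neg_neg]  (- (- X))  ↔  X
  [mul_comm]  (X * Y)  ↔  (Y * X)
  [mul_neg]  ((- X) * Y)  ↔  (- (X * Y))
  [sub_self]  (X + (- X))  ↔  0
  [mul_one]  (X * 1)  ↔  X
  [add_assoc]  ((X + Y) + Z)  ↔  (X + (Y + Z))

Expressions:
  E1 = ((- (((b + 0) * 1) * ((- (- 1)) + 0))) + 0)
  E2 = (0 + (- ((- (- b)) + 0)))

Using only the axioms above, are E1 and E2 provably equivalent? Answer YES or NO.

YES

step 1: add_zero (→) rewrites ((- (((b + 0) * 1) * ((- (- 1)) + 0))) + 0) into (- (((b + 0) * 1) * ((- (- 1)) + 0)))
step 2: neg_neg (→) rewrites (- (- 1)) into 1, now (- (((b + 0) * 1) * (1 + 0)))
step 3: mul_one (→) rewrites ((b + 0) * 1) into (b + 0), now (- ((b + 0) * (1 + 0)))
step 4: add_zero (→) rewrites (1 + 0) into 1, now (- ((b + 0) * 1))
step 5: mul_one (→) rewrites ((b + 0) * 1) into (b + 0), now (- (b + 0))
step 6: add_zero (→) rewrites (b + 0) into b, now (- b)
step 7: add_zero (←) rewrites (- b) into ((- b) + 0)
step 8: neg_neg (←) rewrites b into (- (- b)), now ((- (- (- b))) + 0)
step 9: add_comm (→) rewrites ((- (- (- b))) + 0) into (0 + (- (- (- b))))
step 10: add_zero (←) rewrites (- (- b)) into ((- (- b)) + 0), which is E2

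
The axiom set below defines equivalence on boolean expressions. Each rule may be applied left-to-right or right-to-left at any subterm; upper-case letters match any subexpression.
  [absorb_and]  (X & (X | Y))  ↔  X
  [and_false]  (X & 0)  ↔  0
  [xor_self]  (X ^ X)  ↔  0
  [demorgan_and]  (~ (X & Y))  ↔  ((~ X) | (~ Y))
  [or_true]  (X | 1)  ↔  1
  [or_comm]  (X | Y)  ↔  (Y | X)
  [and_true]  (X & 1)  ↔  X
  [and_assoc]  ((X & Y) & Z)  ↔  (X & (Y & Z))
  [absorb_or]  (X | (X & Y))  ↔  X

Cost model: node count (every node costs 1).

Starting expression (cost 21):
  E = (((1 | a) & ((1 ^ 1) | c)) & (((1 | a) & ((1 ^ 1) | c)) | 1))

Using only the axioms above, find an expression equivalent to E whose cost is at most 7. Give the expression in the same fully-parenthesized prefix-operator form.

(1) (((1 | a) & ((1 ^ 1) | c)) & (((1 | a) & ((1 ^ 1) | c)) | 1))  =[absorb_and →]=  ((1 | a) & ((1 ^ 1) | c))
(2) ((1 ^ 1) | c)  =[or_comm →]=  (c | (1 ^ 1))    ⊢ ((1 | a) & (c | (1 ^ 1)))
(3) (1 ^ 1)  =[xor_self →]=  0    ⊢ cost 7, within 7

((1 | a) & (c | 0))   [cost 7]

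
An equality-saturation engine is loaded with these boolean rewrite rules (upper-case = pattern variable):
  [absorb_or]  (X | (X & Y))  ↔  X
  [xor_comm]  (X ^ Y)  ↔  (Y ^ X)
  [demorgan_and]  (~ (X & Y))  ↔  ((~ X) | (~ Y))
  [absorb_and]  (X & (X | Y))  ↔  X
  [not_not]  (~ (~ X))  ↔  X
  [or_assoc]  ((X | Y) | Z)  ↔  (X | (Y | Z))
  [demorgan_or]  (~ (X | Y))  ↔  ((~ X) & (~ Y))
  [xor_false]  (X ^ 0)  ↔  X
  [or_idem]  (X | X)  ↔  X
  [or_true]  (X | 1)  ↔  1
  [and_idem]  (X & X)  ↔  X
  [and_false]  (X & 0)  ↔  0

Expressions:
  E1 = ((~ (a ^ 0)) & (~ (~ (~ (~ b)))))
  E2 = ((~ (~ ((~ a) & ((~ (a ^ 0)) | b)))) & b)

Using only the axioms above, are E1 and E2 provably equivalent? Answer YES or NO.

step 1: not_not (→) rewrites (~ (~ (~ (~ b)))) into (~ (~ b)), now ((~ (a ^ 0)) & (~ (~ b)))
step 2: not_not (→) rewrites (~ (~ b)) into b, now ((~ (a ^ 0)) & b)
step 3: xor_false (→) rewrites (a ^ 0) into a, now ((~ a) & b)
step 4: not_not (←) rewrites (~ a) into (~ (~ (~ a))), now ((~ (~ (~ a))) & b)
step 5: absorb_and (←) rewrites (~ a) into ((~ a) & ((~ a) | b)), now ((~ (~ ((~ a) & ((~ a) | b)))) & b)
step 6: xor_false (←) rewrites a into (a ^ 0), which is E2

YES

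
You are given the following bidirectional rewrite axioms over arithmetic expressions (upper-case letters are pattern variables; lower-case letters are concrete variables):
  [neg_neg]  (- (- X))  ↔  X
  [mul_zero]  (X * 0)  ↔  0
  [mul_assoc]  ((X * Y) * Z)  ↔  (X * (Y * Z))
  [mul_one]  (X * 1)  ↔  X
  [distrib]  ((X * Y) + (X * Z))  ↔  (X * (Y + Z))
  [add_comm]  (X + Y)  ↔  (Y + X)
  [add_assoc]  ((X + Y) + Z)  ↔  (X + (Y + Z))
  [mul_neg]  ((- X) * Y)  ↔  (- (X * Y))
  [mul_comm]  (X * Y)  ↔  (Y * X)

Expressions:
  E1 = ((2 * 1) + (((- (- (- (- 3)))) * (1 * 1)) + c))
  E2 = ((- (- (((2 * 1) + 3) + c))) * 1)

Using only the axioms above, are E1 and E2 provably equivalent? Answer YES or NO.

YES

(1) (- (- (- 3)))  =[neg_neg →]=  (- 3)    ⊢ ((2 * 1) + (((- (- 3)) * (1 * 1)) + c))
(2) (- (- 3))  =[neg_neg →]=  3    ⊢ ((2 * 1) + ((3 * (1 * 1)) + c))
(3) (1 * 1)  =[mul_one →]=  1    ⊢ ((2 * 1) + ((3 * 1) + c))
(4) (3 * 1)  =[mul_one →]=  3    ⊢ ((2 * 1) + (3 + c))
(5) ((2 * 1) + (3 + c))  =[neg_neg ←]=  (- (- ((2 * 1) + (3 + c))))
(6) (- (- ((2 * 1) + (3 + c))))  =[mul_one ←]=  ((- (- ((2 * 1) + (3 + c)))) * 1)
(7) ((2 * 1) + (3 + c))  =[add_assoc ←]=  (((2 * 1) + 3) + c)    ⊢ E2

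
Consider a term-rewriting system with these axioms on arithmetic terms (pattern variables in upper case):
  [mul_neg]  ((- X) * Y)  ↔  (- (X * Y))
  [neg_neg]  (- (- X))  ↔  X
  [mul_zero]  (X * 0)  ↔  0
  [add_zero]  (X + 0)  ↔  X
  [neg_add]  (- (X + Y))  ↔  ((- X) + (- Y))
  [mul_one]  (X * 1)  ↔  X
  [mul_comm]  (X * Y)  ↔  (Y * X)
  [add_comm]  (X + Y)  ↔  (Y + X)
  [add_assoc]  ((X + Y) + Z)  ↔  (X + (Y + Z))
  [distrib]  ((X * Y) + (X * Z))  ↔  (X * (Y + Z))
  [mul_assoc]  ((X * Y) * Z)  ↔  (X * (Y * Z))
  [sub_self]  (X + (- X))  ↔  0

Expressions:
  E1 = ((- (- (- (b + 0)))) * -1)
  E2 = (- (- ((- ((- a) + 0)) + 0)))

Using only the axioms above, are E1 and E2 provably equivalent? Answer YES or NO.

The axioms are sound identities: if E1 ↔* E2 then E1 and E2 evaluate identically under any assignment.
Under a=0, b=1: E1 evaluates to 1, E2 to 0. Distinct ⇒ no rewrite sequence connects them.

NO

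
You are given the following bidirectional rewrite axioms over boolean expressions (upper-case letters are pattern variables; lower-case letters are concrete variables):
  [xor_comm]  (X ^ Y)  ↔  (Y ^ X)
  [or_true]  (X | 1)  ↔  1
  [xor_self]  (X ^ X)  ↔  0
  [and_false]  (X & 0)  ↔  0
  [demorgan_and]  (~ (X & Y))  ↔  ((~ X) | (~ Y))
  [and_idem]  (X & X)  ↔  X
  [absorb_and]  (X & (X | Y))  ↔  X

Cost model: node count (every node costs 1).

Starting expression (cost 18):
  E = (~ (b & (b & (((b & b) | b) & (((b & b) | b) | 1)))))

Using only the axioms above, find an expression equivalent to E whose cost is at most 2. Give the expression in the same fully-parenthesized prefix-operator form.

(1) (((b & b) | b) & (((b & b) | b) | 1))  =[absorb_and →]=  ((b & b) | b)    ⊢ (~ (b & (b & ((b & b) | b))))
(2) (b & b)  =[and_idem →]=  b    ⊢ (~ (b & (b & (b | b))))
(3) (b & (b | b))  =[absorb_and →]=  b    ⊢ (~ (b & b))
(4) (b & b)  =[and_idem →]=  b    ⊢ cost 2, within 2

(~ b)   [cost 2]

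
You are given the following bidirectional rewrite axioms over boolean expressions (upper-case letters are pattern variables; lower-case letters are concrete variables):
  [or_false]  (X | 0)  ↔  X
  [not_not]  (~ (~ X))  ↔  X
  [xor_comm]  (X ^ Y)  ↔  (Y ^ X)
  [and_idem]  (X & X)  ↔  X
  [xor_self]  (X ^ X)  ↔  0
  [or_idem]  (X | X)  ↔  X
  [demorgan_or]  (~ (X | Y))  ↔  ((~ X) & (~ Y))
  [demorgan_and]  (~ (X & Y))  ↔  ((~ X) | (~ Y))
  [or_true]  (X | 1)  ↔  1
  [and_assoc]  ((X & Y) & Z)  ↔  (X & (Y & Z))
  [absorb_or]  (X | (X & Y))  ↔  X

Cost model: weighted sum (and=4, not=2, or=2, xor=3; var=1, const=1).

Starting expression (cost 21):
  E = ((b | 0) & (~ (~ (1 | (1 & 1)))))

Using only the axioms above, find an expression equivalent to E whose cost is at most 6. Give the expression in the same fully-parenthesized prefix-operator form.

1. [absorb_or →] (1 | (1 & 1))  →  1;  E = ((b | 0) & (~ (~ 1)))
2. [or_false →] (b | 0)  →  b;  E = (b & (~ (~ 1)))
3. [not_not →] (~ (~ 1))  →  1;  cost 6 ≤ 6, done

(b & 1)   [cost 6]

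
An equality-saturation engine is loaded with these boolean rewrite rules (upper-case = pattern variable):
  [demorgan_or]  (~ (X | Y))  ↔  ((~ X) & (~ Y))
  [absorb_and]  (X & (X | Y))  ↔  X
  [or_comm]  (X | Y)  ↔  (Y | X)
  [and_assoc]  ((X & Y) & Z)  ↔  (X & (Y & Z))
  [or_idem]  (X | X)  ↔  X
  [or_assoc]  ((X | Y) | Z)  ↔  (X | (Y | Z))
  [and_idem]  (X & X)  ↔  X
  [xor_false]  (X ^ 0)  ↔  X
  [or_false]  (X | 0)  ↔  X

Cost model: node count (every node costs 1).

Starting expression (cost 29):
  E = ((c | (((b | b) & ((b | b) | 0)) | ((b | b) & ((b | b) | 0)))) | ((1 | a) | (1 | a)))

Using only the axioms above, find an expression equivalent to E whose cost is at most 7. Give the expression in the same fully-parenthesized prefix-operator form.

((c | b) | (1 | a))   [cost 7]

1. [or_idem →] (((b | b) & ((b | b) | 0)) | ((b | b) & ((b | b) | 0)))  →  ((b | b) & ((b | b) | 0));  E = ((c | ((b | b) & ((b | b) | 0))) | ((1 | a) | (1 | a)))
2. [or_idem →] ((1 | a) | (1 | a))  →  (1 | a);  E = ((c | ((b | b) & ((b | b) | 0))) | (1 | a))
3. [absorb_and →] ((b | b) & ((b | b) | 0))  →  (b | b);  E = ((c | (b | b)) | (1 | a))
4. [or_idem →] (b | b)  →  b;  cost 7 ≤ 7, done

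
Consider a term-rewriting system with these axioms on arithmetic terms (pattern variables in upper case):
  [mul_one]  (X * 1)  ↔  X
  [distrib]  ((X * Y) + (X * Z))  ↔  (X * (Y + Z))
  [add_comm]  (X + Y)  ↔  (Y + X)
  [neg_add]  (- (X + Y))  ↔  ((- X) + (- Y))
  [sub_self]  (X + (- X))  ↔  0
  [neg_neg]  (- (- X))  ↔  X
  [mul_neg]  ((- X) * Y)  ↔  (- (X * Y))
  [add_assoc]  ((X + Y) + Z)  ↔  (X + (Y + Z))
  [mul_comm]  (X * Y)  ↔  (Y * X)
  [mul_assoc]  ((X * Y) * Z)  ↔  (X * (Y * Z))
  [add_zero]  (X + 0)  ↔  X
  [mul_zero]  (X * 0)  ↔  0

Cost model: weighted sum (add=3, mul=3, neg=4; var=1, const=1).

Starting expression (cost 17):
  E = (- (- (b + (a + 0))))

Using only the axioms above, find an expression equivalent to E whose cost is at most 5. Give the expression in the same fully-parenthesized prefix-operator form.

step 1: add_zero (→) rewrites (a + 0) into a, now (- (- (b + a)))
step 2: add_comm (→) rewrites (b + a) into (a + b), now (- (- (a + b)))
step 3: neg_neg (→) rewrites (- (- (a + b))) into (a + b), reaching cost 5 (bound 5)

(a + b)   [cost 5]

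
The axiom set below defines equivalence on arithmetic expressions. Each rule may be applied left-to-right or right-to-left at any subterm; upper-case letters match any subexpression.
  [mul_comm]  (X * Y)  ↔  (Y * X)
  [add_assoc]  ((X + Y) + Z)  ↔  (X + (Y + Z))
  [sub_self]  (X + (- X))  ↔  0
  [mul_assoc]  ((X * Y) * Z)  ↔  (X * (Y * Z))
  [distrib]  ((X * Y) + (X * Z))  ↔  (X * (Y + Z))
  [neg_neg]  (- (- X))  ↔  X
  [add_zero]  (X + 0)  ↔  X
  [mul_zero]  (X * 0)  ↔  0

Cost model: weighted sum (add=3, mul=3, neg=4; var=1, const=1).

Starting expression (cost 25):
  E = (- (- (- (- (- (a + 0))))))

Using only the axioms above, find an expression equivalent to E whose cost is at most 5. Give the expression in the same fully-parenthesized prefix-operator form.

step 1: neg_neg (→) rewrites (- (- (a + 0))) into (a + 0), now (- (- (- (a + 0))))
step 2: add_zero (→) rewrites (a + 0) into a, now (- (- (- a)))
step 3: neg_neg (→) rewrites (- (- a)) into a, reaching cost 5 (bound 5)

(- a)   [cost 5]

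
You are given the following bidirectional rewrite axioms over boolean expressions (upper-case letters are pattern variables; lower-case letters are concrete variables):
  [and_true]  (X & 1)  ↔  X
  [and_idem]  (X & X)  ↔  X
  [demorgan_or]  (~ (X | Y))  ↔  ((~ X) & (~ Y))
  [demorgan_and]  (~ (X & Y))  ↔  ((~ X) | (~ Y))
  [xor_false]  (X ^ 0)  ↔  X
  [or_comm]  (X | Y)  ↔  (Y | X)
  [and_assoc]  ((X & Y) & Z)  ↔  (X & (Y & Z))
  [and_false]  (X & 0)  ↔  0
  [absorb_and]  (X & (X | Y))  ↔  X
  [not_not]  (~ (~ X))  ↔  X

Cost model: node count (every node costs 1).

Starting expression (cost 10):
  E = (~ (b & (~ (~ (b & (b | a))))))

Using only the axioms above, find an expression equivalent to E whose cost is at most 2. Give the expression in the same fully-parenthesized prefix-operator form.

(~ b)   [cost 2]

1. [absorb_and →] (b & (b | a))  →  b;  E = (~ (b & (~ (~ b))))
2. [not_not →] (~ (~ b))  →  b;  E = (~ (b & b))
3. [and_idem →] (b & b)  →  b;  cost 2 ≤ 2, done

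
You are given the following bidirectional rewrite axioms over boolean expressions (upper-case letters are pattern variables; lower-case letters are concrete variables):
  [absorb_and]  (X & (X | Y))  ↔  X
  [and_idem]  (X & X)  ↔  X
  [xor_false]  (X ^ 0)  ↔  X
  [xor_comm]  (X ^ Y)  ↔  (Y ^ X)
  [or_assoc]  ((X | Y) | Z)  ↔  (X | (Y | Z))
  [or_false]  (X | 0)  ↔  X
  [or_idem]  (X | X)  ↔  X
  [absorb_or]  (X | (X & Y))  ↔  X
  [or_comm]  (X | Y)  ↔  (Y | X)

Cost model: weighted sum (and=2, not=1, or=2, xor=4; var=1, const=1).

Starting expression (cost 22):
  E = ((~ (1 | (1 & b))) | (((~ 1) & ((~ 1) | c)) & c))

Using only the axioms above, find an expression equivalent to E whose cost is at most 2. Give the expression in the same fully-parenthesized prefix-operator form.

(~ 1)   [cost 2]

1. [absorb_or →] (1 | (1 & b))  →  1;  E = ((~ 1) | (((~ 1) & ((~ 1) | c)) & c))
2. [absorb_and →] ((~ 1) & ((~ 1) | c))  →  (~ 1);  E = ((~ 1) | ((~ 1) & c))
3. [absorb_or →] ((~ 1) | ((~ 1) & c))  →  (~ 1);  cost 2 ≤ 2, done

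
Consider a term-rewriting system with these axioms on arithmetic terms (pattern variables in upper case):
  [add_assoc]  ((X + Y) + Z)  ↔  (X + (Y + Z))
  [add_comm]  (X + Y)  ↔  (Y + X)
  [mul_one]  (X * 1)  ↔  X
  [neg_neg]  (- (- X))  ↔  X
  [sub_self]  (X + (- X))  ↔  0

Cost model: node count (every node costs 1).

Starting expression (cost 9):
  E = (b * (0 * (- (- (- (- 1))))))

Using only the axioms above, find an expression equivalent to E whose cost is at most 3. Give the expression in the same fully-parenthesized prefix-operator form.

(1) (- (- (- (- 1))))  =[neg_neg →]=  (- (- 1))    ⊢ (b * (0 * (- (- 1))))
(2) (- (- 1))  =[neg_neg →]=  1    ⊢ (b * (0 * 1))
(3) (0 * 1)  =[mul_one →]=  0    ⊢ cost 3, within 3

(b * 0)   [cost 3]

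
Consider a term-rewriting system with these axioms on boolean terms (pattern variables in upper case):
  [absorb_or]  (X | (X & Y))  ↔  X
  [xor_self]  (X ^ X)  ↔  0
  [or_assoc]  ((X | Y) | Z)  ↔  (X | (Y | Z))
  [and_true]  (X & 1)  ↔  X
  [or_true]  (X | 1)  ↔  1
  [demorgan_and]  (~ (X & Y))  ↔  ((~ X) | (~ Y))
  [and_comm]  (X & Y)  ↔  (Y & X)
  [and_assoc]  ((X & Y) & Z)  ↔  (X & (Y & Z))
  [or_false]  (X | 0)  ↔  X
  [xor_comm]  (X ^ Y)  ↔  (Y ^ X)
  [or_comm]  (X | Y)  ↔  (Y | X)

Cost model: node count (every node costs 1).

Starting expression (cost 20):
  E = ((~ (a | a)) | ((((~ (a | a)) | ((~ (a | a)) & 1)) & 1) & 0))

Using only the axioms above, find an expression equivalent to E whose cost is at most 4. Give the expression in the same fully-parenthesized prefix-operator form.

1. [absorb_or →] ((~ (a | a)) | ((~ (a | a)) & 1))  →  (~ (a | a));  E = ((~ (a | a)) | (((~ (a | a)) & 1) & 0))
2. [and_true →] ((~ (a | a)) & 1)  →  (~ (a | a));  E = ((~ (a | a)) | ((~ (a | a)) & 0))
3. [absorb_or →] ((~ (a | a)) | ((~ (a | a)) & 0))  →  (~ (a | a));  cost 4 ≤ 4, done

(~ (a | a))   [cost 4]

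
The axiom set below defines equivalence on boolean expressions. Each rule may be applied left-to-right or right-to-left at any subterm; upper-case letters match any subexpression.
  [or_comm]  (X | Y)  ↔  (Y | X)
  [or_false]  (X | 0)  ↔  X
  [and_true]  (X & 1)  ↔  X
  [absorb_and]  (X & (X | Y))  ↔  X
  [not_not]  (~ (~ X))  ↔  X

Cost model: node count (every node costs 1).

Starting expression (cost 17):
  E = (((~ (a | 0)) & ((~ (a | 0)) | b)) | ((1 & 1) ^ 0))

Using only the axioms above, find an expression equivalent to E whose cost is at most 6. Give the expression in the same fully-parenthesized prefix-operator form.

step 1: absorb_and (→) rewrites ((~ (a | 0)) & ((~ (a | 0)) | b)) into (~ (a | 0)), now ((~ (a | 0)) | ((1 & 1) ^ 0))
step 2: and_true (→) rewrites (1 & 1) into 1, now ((~ (a | 0)) | (1 ^ 0))
step 3: or_false (→) rewrites (a | 0) into a, reaching cost 6 (bound 6)

((~ a) | (1 ^ 0))   [cost 6]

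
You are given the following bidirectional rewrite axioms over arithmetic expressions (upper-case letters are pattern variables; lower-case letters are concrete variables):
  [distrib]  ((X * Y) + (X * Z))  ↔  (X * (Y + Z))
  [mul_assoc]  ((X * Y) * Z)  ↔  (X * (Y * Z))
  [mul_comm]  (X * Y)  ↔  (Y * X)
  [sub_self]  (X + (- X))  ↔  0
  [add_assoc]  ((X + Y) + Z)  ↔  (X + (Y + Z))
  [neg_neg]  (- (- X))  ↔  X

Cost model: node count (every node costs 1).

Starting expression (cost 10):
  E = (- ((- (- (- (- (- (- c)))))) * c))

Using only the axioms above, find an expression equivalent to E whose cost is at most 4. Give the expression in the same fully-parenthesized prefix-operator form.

(- (c * c))   [cost 4]

1. [neg_neg →] (- (- (- (- c))))  →  (- (- c));  E = (- ((- (- (- (- c)))) * c))
2. [neg_neg →] (- (- (- (- c))))  →  (- (- c));  E = (- ((- (- c)) * c))
3. [neg_neg →] (- (- c))  →  c;  cost 4 ≤ 4, done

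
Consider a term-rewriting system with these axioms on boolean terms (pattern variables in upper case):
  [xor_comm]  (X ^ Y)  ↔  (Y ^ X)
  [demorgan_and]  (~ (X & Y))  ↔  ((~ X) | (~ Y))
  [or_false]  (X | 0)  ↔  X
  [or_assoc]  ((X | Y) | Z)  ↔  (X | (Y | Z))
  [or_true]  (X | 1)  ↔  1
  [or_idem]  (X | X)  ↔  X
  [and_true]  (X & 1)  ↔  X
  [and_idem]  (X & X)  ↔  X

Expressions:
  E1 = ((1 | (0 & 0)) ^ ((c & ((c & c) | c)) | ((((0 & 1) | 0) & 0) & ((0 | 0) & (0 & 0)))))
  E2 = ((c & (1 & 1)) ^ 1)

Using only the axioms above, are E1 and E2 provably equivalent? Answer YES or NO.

YES

step 1: and_true (→) rewrites (0 & 1) into 0, now ((1 | (0 & 0)) ^ ((c & ((c & c) | c)) | (((0 | 0) & 0) & ((0 | 0) & (0 & 0)))))
step 2: or_idem (→) rewrites (0 | 0) into 0, now ((1 | (0 & 0)) ^ ((c & ((c & c) | c)) | ((0 & 0) & ((0 | 0) & (0 & 0)))))
step 3: and_idem (→) rewrites (0 & 0) into 0, now ((1 | 0) ^ ((c & ((c & c) | c)) | ((0 & 0) & ((0 | 0) & (0 & 0)))))
step 4: or_false (→) rewrites (0 | 0) into 0, now ((1 | 0) ^ ((c & ((c & c) | c)) | ((0 & 0) & (0 & (0 & 0)))))
step 5: and_idem (→) rewrites (0 & 0) into 0, now ((1 | 0) ^ ((c & ((c & c) | c)) | ((0 & 0) & (0 & 0))))
step 6: and_idem (→) rewrites ((0 & 0) & (0 & 0)) into (0 & 0), now ((1 | 0) ^ ((c & ((c & c) | c)) | (0 & 0)))
step 7: and_idem (→) rewrites (0 & 0) into 0, now ((1 | 0) ^ ((c & ((c & c) | c)) | 0))
step 8: or_false (→) rewrites ((c & ((c & c) | c)) | 0) into (c & ((c & c) | c)), now ((1 | 0) ^ (c & ((c & c) | c)))
step 9: or_false (→) rewrites (1 | 0) into 1, now (1 ^ (c & ((c & c) | c)))
step 10: and_idem (→) rewrites (c & c) into c, now (1 ^ (c & (c | c)))
step 11: or_idem (→) rewrites (c | c) into c, now (1 ^ (c & c))
step 12: and_idem (→) rewrites (c & c) into c, now (1 ^ c)
step 13: and_true (←) rewrites c into (c & 1), now (1 ^ (c & 1))
step 14: xor_comm (→) rewrites (1 ^ (c & 1)) into ((c & 1) ^ 1)
step 15: and_idem (←) rewrites 1 into (1 & 1), which is E2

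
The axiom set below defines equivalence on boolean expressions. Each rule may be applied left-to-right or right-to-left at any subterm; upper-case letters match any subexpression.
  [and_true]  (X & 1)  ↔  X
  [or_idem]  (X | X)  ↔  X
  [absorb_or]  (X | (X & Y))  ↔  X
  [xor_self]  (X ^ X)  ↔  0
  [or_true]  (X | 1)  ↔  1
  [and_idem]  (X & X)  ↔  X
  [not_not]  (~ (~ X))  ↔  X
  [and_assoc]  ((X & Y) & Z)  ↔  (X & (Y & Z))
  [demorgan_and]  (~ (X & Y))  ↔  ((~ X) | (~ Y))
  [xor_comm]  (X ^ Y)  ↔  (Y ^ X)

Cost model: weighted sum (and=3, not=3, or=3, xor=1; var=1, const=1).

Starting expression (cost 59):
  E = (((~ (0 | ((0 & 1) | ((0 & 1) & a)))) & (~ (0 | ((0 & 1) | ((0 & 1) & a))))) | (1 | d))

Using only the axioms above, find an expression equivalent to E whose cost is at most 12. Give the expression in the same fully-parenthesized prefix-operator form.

1. [and_idem →] ((~ (0 | ((0 & 1) | ((0 & 1) & a)))) & (~ (0 | ((0 & 1) | ((0 & 1) & a)))))  →  (~ (0 | ((0 & 1) | ((0 & 1) & a))));  E = ((~ (0 | ((0 & 1) | ((0 & 1) & a)))) | (1 | d))
2. [absorb_or →] ((0 & 1) | ((0 & 1) & a))  →  (0 & 1);  E = ((~ (0 | (0 & 1))) | (1 | d))
3. [absorb_or →] (0 | (0 & 1))  →  0;  cost 12 ≤ 12, done

((~ 0) | (1 | d))   [cost 12]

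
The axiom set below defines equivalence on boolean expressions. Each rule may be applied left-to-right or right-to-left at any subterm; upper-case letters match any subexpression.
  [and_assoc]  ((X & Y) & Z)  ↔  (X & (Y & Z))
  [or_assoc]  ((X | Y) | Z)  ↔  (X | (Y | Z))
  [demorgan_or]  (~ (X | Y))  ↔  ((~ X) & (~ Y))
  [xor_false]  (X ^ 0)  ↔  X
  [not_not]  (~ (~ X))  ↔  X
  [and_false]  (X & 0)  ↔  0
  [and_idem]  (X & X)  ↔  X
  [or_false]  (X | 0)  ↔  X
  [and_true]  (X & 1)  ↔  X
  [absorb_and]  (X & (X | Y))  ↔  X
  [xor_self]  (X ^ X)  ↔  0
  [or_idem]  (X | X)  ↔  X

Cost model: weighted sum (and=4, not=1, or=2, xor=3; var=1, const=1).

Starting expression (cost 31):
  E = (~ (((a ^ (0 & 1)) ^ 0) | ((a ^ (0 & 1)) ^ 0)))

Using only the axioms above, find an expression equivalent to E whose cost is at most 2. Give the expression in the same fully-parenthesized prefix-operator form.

(~ a)   [cost 2]

step 1: or_idem (→) rewrites (((a ^ (0 & 1)) ^ 0) | ((a ^ (0 & 1)) ^ 0)) into ((a ^ (0 & 1)) ^ 0), now (~ ((a ^ (0 & 1)) ^ 0))
step 2: and_true (→) rewrites (0 & 1) into 0, now (~ ((a ^ 0) ^ 0))
step 3: xor_false (→) rewrites ((a ^ 0) ^ 0) into (a ^ 0), now (~ (a ^ 0))
step 4: xor_false (→) rewrites (a ^ 0) into a, reaching cost 2 (bound 2)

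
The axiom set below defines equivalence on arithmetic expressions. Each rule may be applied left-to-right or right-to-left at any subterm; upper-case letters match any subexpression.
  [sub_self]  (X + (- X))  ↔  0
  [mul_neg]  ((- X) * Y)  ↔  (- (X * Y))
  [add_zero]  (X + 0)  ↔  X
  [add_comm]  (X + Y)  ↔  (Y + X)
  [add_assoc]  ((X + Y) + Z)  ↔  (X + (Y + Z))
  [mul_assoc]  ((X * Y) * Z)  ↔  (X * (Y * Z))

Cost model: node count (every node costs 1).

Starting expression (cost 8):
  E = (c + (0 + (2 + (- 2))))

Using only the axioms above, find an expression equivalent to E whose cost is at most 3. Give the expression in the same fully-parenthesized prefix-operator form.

(c + 0)   [cost 3]

1. [add_comm →] (0 + (2 + (- 2)))  →  ((2 + (- 2)) + 0);  E = (c + ((2 + (- 2)) + 0))
2. [sub_self →] (2 + (- 2))  →  0;  E = (c + (0 + 0))
3. [add_zero →] (0 + 0)  →  0;  cost 3 ≤ 3, done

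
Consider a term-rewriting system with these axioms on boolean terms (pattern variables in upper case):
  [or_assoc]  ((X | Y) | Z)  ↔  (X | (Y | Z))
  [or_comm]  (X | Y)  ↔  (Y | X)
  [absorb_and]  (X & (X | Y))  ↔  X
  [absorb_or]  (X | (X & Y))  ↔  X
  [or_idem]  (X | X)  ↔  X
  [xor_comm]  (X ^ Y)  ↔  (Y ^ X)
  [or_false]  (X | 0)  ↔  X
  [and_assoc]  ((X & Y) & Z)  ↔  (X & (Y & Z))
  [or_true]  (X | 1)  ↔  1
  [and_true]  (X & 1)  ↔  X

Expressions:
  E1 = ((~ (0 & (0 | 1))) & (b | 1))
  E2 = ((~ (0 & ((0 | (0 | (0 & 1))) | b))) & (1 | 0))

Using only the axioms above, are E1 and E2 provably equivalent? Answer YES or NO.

(1) (b | 1)  =[or_true →]=  1    ⊢ ((~ (0 & (0 | 1))) & 1)
(2) (0 & (0 | 1))  =[absorb_and →]=  0    ⊢ ((~ 0) & 1)
(3) 1  =[or_false ←]=  (1 | 0)    ⊢ ((~ 0) & (1 | 0))
(4) 0  =[absorb_and ←]=  (0 & (0 | b))    ⊢ ((~ (0 & (0 | b))) & (1 | 0))
(5) 0  =[or_false ←]=  (0 | 0)    ⊢ ((~ (0 & ((0 | 0) | b))) & (1 | 0))
(6) 0  =[absorb_or ←]=  (0 | (0 & 1))    ⊢ E2

YES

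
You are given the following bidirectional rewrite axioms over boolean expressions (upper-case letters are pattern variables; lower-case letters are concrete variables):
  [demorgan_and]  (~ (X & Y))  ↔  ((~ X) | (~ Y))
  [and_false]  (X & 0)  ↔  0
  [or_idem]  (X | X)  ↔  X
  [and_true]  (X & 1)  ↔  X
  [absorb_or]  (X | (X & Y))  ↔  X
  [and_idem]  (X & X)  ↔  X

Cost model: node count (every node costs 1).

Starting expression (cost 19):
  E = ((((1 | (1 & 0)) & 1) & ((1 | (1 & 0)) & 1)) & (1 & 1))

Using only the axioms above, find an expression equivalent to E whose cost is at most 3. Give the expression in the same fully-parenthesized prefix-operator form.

(1 & 1)   [cost 3]

1. [and_idem →] (((1 | (1 & 0)) & 1) & ((1 | (1 & 0)) & 1))  →  ((1 | (1 & 0)) & 1);  E = (((1 | (1 & 0)) & 1) & (1 & 1))
2. [absorb_or →] (1 | (1 & 0))  →  1;  E = ((1 & 1) & (1 & 1))
3. [and_idem →] ((1 & 1) & (1 & 1))  →  (1 & 1);  cost 3 ≤ 3, done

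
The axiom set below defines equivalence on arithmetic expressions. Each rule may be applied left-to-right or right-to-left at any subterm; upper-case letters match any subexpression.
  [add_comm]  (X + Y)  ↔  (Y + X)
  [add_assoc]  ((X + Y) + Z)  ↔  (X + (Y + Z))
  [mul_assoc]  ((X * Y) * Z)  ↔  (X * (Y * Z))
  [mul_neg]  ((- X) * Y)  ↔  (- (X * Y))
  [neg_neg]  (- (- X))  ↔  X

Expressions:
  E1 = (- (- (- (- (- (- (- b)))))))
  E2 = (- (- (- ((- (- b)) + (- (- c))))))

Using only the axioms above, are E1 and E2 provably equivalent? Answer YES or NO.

NO

The axioms are sound identities: if E1 ↔* E2 then E1 and E2 evaluate identically under any assignment.
Under b=0, c=1: E1 evaluates to 0, E2 to -1. Distinct ⇒ no rewrite sequence connects them.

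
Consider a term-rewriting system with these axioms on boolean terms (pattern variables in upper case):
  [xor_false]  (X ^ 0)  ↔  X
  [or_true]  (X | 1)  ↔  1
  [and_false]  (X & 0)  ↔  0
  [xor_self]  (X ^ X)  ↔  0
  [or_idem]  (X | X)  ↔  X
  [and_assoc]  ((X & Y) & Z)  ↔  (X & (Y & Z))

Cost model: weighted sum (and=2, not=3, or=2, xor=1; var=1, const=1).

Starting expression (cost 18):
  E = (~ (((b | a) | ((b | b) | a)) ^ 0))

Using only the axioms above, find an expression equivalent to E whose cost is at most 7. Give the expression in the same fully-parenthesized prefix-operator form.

(1) (((b | a) | ((b | b) | a)) ^ 0)  =[xor_false →]=  ((b | a) | ((b | b) | a))    ⊢ (~ ((b | a) | ((b | b) | a)))
(2) (b | b)  =[or_idem →]=  b    ⊢ (~ ((b | a) | (b | a)))
(3) ((b | a) | (b | a))  =[or_idem →]=  (b | a)    ⊢ cost 7, within 7

(~ (b | a))   [cost 7]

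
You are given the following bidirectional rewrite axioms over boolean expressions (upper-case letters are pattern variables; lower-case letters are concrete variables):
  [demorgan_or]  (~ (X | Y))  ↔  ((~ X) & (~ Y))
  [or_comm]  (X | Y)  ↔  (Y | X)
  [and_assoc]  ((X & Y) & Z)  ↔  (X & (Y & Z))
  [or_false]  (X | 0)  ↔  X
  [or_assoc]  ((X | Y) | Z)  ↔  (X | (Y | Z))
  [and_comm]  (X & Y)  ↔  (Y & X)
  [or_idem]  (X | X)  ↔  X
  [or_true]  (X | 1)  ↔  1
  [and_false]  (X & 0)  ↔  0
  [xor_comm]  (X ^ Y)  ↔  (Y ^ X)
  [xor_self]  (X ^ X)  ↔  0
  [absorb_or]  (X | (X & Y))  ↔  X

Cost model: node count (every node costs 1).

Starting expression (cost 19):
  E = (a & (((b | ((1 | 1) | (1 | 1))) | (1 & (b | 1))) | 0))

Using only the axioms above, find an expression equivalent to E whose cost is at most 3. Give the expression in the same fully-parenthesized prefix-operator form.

(a & 1)   [cost 3]

1. [or_idem →] ((1 | 1) | (1 | 1))  →  (1 | 1);  E = (a & (((b | (1 | 1)) | (1 & (b | 1))) | 0))
2. [or_idem →] (1 | 1)  →  1;  E = (a & (((b | 1) | (1 & (b | 1))) | 0))
3. [or_false →] (((b | 1) | (1 & (b | 1))) | 0)  →  ((b | 1) | (1 & (b | 1)));  E = (a & ((b | 1) | (1 & (b | 1))))
4. [and_comm →] (1 & (b | 1))  →  ((b | 1) & 1);  E = (a & ((b | 1) | ((b | 1) & 1)))
5. [absorb_or →] ((b | 1) | ((b | 1) & 1))  →  (b | 1);  E = (a & (b | 1))
6. [or_true →] (b | 1)  →  1;  cost 3 ≤ 3, done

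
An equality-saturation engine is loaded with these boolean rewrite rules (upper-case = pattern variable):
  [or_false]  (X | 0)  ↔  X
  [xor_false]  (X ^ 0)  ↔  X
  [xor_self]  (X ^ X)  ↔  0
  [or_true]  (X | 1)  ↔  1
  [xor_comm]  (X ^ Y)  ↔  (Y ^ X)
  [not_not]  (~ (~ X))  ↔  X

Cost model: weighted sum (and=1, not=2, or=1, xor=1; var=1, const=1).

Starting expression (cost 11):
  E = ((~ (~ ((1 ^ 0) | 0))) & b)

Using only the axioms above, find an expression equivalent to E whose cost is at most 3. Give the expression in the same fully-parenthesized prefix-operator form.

step 1: xor_false (→) rewrites (1 ^ 0) into 1, now ((~ (~ (1 | 0))) & b)
step 2: or_false (→) rewrites (1 | 0) into 1, now ((~ (~ 1)) & b)
step 3: not_not (→) rewrites (~ (~ 1)) into 1, reaching cost 3 (bound 3)

(1 & b)   [cost 3]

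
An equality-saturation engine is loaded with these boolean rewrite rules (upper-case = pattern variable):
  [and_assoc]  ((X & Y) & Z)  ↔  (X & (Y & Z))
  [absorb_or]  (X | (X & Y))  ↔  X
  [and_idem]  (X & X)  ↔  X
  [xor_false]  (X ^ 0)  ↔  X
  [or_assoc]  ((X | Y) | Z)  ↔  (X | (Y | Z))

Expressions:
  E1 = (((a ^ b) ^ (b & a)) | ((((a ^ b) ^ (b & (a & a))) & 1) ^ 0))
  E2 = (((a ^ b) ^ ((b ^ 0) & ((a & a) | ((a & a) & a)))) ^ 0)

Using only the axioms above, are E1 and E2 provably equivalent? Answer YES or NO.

1. [and_idem →] (a & a)  →  a;  E1 = (((a ^ b) ^ (b & a)) | ((((a ^ b) ^ (b & a)) & 1) ^ 0))
2. [xor_false →] ((((a ^ b) ^ (b & a)) & 1) ^ 0)  →  (((a ^ b) ^ (b & a)) & 1);  E1 = (((a ^ b) ^ (b & a)) | (((a ^ b) ^ (b & a)) & 1))
3. [absorb_or →] (((a ^ b) ^ (b & a)) | (((a ^ b) ^ (b & a)) & 1))  →  ((a ^ b) ^ (b & a))
4. [xor_false ←] b  →  (b ^ 0);  E1 = ((a ^ b) ^ ((b ^ 0) & a))
5. [xor_false ←] ((a ^ b) ^ ((b ^ 0) & a))  →  (((a ^ b) ^ ((b ^ 0) & a)) ^ 0)
6. [and_idem ←] a  →  (a & a);  E1 = (((a ^ b) ^ ((b ^ 0) & (a & a))) ^ 0)
7. [absorb_or ←] (a & a)  →  ((a & a) | ((a & a) & a));  this is E2

YES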